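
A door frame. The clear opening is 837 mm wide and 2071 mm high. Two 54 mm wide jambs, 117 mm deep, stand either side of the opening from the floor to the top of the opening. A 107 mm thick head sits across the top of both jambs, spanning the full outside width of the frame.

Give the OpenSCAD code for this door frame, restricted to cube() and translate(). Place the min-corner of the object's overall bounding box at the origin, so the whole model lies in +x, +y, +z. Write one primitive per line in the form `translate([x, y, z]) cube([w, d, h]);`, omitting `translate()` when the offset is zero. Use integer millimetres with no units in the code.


cube([54, 117, 2071]);
translate([891, 0, 0]) cube([54, 117, 2071]);
translate([0, 0, 2071]) cube([945, 117, 107]);


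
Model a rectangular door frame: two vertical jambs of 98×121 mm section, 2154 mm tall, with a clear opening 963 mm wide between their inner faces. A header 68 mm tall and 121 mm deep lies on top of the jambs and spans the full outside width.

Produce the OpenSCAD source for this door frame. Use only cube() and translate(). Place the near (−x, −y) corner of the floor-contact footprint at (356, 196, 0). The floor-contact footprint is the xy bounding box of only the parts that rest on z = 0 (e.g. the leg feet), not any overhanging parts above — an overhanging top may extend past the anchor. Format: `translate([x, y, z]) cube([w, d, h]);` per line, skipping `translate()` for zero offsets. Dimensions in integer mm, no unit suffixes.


translate([356, 196, 0]) cube([98, 121, 2154]);
translate([1417, 196, 0]) cube([98, 121, 2154]);
translate([356, 196, 2154]) cube([1159, 121, 68]);


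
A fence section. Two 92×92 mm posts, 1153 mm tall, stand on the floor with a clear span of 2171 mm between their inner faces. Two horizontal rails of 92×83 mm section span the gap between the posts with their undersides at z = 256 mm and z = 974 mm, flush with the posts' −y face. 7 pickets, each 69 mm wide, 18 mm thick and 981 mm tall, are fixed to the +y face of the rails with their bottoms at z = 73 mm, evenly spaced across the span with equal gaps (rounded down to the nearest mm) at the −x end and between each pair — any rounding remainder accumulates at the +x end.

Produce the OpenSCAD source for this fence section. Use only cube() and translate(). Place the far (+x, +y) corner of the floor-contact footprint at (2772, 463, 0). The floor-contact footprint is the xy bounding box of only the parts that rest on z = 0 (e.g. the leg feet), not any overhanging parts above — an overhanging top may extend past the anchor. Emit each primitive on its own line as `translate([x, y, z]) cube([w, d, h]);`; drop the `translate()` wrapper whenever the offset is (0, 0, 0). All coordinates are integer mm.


translate([417, 371, 0]) cube([92, 92, 1153]);
translate([2680, 371, 0]) cube([92, 92, 1153]);
translate([509, 371, 256]) cube([2171, 92, 83]);
translate([509, 371, 974]) cube([2171, 92, 83]);
translate([720, 463, 73]) cube([69, 18, 981]);
translate([1000, 463, 73]) cube([69, 18, 981]);
translate([1280, 463, 73]) cube([69, 18, 981]);
translate([1560, 463, 73]) cube([69, 18, 981]);
translate([1840, 463, 73]) cube([69, 18, 981]);
translate([2120, 463, 73]) cube([69, 18, 981]);
translate([2400, 463, 73]) cube([69, 18, 981]);


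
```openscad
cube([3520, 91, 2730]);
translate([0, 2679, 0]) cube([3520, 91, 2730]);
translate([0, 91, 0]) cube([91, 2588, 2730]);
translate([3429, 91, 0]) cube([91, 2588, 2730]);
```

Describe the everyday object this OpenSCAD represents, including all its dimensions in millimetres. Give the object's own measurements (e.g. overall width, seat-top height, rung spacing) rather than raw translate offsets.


The wall frame of a small rectangular building: four walls, each 2730 mm tall and 91 mm thick, enclosing a footprint 3520 mm (x) by 2770 mm (y) outside-to-outside, with no floor or roof. The front and back walls (the −y and +y sides) span the full width; the two side walls fit between them.


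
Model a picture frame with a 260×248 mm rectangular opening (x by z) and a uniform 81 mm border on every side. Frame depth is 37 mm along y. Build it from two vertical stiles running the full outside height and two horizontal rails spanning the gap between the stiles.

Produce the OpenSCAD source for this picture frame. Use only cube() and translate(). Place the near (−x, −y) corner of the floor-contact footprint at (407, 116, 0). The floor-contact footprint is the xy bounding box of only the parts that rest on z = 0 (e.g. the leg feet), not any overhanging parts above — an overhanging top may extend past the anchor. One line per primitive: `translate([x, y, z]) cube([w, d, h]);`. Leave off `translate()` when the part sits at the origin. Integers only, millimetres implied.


translate([407, 116, 0]) cube([81, 37, 410]);
translate([748, 116, 0]) cube([81, 37, 410]);
translate([488, 116, 0]) cube([260, 37, 81]);
translate([488, 116, 329]) cube([260, 37, 81]);


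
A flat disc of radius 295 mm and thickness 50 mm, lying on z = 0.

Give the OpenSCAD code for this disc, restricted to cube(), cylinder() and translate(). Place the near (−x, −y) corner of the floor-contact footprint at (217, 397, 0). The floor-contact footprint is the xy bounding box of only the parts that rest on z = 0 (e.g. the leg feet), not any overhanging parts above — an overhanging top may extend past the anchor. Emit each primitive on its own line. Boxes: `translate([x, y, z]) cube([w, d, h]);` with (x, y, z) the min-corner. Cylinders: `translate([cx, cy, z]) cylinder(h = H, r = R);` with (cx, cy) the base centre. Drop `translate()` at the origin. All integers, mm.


translate([512, 692, 0]) cylinder(h = 50, r = 295);


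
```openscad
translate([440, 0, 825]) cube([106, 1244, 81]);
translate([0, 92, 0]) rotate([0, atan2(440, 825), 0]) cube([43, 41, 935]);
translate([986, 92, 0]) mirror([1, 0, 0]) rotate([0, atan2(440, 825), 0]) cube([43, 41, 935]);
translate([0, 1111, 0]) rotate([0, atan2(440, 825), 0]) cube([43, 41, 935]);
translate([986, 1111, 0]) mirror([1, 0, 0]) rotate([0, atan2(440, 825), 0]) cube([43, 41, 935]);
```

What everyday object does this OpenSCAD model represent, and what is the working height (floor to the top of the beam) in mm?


A sawhorse. The overall height is 906 mm.

A beam across two mirrored pairs of raked legs — a sawhorse. The beam's underside is at z = 825 (matching the legs' vertical rise in atan2(440, 825)) and the beam is 81 mm tall, so its top is at 825 + 81 = 906 mm. The raked legs top out at the beam's underside, so that is the highest point.


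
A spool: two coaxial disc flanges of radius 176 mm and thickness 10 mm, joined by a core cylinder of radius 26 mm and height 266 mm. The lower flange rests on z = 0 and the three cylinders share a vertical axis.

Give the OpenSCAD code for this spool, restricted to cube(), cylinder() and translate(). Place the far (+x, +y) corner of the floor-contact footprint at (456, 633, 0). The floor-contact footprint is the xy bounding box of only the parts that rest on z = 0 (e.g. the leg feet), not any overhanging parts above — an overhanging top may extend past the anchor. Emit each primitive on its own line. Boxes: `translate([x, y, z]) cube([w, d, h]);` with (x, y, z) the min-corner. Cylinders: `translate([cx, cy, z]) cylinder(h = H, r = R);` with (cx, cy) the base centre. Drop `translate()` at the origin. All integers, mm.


translate([280, 457, 0]) cylinder(h = 10, r = 176);
translate([280, 457, 10]) cylinder(h = 266, r = 26);
translate([280, 457, 276]) cylinder(h = 10, r = 176);


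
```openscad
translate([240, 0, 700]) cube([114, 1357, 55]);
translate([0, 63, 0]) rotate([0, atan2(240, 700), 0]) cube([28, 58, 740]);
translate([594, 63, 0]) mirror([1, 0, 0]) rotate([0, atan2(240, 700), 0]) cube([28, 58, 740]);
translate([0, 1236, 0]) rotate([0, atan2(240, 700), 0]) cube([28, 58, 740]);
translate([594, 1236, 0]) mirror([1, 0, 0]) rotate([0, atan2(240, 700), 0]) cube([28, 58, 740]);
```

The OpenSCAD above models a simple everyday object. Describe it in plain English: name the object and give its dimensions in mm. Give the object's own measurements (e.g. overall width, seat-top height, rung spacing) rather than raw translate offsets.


A sawhorse. A 114×1357×55 mm beam (x, y, z) sits on two A-frame leg pairs. Each pair is two raked legs of 28×58 mm section (58 mm along y) splaying symmetrically in x. Each leg rises 700 mm vertically over 240 mm of horizontal reach and is 740 mm long along its own axis. Every leg's outer bottom edge rests on the floor and its outer top edge meets a bottom edge of the beam — the left legs (tilting toward +x) meet the beam's −x bottom edge, the right legs (their mirror images, tilting toward −x) meet its +x bottom edge — so the leg tops tuck under the beam, the beam's underside is 700 mm above the floor, and the feet are 594 mm apart outside-to-outside with the beam centred between them. The two leg pairs are set in 63 mm from either end of the beam.


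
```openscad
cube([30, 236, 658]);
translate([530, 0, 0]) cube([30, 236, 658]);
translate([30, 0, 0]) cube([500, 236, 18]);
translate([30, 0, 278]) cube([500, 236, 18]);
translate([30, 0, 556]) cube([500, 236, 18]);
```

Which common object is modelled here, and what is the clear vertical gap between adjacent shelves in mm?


A bookshelf. The clear shelf gap is 260 mm.

Two tall side panels with 3 horizontal boards between them — a bookshelf. The first two shelf undersides are at z = 0 and z = 278; with shelf thickness 18, the clear gap is 278 − 0 − 18 = 260 mm.


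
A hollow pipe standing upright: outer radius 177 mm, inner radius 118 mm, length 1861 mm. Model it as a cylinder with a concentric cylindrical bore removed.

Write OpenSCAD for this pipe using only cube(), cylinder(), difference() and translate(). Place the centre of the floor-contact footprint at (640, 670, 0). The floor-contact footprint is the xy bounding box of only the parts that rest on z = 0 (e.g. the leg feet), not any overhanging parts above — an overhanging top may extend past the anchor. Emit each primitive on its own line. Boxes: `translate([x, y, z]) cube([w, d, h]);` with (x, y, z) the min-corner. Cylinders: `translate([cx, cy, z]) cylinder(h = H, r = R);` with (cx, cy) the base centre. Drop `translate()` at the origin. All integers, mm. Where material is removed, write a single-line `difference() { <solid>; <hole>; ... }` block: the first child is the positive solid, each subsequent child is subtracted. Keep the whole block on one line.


difference() { translate([640, 670, 0]) cylinder(h = 1861, r = 177); translate([640, 670, 0]) cylinder(h = 1861, r = 118); }


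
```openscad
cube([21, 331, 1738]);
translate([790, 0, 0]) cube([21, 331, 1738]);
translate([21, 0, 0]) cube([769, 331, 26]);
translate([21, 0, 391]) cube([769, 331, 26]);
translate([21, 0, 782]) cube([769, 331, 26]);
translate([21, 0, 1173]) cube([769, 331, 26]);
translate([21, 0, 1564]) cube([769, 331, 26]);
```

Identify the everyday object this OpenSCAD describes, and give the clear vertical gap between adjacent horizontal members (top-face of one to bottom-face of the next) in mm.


A bookshelf. The clear shelf gap is 365 mm.

Two tall side panels with 5 horizontal boards between them — a bookshelf. The first two shelf undersides are at z = 0 and z = 391; with shelf thickness 26, the clear gap is 391 − 0 − 26 = 365 mm.


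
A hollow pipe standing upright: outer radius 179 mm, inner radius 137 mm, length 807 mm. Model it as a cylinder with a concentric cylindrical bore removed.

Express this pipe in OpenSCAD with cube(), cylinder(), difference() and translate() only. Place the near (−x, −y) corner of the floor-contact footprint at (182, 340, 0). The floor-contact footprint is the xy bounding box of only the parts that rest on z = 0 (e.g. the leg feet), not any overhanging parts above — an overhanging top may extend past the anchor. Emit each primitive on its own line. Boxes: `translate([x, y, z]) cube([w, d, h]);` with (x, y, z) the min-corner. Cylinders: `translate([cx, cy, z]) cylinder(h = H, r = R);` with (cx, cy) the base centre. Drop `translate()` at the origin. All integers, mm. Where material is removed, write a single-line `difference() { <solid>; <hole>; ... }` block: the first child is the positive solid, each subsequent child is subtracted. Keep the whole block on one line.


difference() { translate([361, 519, 0]) cylinder(h = 807, r = 179); translate([361, 519, 0]) cylinder(h = 807, r = 137); }


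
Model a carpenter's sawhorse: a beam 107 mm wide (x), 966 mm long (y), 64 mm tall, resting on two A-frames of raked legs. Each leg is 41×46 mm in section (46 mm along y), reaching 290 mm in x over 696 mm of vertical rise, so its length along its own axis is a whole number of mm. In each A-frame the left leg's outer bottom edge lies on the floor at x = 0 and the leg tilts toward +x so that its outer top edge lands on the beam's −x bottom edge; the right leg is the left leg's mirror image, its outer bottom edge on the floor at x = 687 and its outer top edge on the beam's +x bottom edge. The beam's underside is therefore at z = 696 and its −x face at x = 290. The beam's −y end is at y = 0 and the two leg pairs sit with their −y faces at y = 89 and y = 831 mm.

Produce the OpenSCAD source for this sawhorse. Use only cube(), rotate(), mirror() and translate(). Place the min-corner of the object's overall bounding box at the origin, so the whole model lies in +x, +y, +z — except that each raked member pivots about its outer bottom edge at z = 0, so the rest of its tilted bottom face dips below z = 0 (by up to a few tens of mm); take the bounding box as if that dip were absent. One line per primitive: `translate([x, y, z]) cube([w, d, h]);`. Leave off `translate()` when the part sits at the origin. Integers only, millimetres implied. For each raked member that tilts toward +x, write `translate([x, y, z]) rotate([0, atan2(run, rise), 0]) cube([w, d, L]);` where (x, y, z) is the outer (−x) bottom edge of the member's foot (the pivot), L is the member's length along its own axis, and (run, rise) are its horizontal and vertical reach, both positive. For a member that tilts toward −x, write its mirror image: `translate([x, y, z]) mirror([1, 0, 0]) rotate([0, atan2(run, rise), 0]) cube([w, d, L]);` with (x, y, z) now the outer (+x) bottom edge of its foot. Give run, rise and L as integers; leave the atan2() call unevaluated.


translate([290, 0, 696]) cube([107, 966, 64]);
translate([0, 89, 0]) rotate([0, atan2(290, 696), 0]) cube([41, 46, 754]);
translate([687, 89, 0]) mirror([1, 0, 0]) rotate([0, atan2(290, 696), 0]) cube([41, 46, 754]);
translate([0, 831, 0]) rotate([0, atan2(290, 696), 0]) cube([41, 46, 754]);
translate([687, 831, 0]) mirror([1, 0, 0]) rotate([0, atan2(290, 696), 0]) cube([41, 46, 754]);


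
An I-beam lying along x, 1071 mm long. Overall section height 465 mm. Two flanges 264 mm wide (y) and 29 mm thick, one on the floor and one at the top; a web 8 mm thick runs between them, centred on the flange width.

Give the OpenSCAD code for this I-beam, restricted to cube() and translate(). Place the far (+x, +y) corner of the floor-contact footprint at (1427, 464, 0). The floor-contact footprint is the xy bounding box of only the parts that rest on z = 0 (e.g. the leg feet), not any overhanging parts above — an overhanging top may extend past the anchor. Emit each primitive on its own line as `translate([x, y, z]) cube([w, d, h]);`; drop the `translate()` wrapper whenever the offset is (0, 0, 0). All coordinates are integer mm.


translate([356, 200, 0]) cube([1071, 264, 29]);
translate([356, 328, 29]) cube([1071, 8, 407]);
translate([356, 200, 436]) cube([1071, 264, 29]);


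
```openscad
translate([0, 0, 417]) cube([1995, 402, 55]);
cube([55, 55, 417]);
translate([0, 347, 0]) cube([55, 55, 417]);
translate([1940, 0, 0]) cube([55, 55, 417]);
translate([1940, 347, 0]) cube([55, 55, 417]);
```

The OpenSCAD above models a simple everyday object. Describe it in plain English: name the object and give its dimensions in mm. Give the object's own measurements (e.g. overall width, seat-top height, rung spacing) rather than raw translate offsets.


A bench: a 1995×402 mm seat slab, 55 mm thick, top at z = 472 mm, on four 55×55 mm square legs flush with the seat corners and standing on z = 0.


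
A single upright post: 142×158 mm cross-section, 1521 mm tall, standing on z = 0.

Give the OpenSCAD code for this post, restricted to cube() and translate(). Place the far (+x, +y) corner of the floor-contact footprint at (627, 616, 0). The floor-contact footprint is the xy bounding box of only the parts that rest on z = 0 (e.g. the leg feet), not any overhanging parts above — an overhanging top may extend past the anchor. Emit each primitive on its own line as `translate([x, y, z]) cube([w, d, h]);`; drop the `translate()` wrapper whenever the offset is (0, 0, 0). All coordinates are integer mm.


translate([485, 458, 0]) cube([142, 158, 1521]);


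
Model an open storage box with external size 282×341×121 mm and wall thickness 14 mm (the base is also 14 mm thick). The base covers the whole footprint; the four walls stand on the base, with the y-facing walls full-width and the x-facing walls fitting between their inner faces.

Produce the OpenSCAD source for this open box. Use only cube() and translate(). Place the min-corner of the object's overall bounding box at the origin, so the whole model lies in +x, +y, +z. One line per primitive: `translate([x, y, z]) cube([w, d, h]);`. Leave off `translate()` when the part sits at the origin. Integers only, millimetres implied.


cube([282, 341, 14]);
translate([0, 0, 14]) cube([282, 14, 107]);
translate([0, 327, 14]) cube([282, 14, 107]);
translate([0, 14, 14]) cube([14, 313, 107]);
translate([268, 14, 14]) cube([14, 313, 107]);


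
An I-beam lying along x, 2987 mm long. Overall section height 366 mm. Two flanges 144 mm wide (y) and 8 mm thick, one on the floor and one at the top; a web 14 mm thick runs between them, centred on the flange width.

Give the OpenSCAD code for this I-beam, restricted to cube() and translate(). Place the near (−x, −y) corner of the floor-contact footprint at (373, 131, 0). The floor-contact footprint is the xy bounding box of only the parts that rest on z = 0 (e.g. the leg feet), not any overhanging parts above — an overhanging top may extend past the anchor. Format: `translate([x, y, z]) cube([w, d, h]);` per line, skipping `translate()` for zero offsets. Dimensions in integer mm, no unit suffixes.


translate([373, 131, 0]) cube([2987, 144, 8]);
translate([373, 196, 8]) cube([2987, 14, 350]);
translate([373, 131, 358]) cube([2987, 144, 8]);


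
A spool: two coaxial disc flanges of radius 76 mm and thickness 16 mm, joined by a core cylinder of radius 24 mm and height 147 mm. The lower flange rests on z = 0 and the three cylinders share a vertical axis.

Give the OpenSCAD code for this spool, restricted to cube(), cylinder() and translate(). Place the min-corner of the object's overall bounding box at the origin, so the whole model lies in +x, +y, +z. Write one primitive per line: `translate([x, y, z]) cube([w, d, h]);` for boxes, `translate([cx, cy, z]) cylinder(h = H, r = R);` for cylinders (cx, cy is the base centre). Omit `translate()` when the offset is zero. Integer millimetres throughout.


translate([76, 76, 0]) cylinder(h = 16, r = 76);
translate([76, 76, 16]) cylinder(h = 147, r = 24);
translate([76, 76, 163]) cylinder(h = 16, r = 76);


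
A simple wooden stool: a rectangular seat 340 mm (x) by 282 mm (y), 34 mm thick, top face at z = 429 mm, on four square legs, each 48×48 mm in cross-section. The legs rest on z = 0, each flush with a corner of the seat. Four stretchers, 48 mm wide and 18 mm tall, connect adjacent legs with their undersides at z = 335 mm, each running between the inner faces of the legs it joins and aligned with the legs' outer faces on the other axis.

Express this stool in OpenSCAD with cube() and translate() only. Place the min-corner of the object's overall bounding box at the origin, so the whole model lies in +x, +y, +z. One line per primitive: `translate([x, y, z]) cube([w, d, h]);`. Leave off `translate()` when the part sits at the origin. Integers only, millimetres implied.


// leg_h = 429 - 34 = 395
// stretcher span = 340 - 2*48 = 244
translate([0, 0, 395]) cube([340, 282, 34]);
cube([48, 48, 395]);
translate([292, 0, 0]) cube([48, 48, 395]);
translate([0, 234, 0]) cube([48, 48, 395]);
translate([292, 234, 0]) cube([48, 48, 395]);
translate([48, 0, 335]) cube([244, 48, 18]);
translate([48, 234, 335]) cube([244, 48, 18]);
translate([0, 48, 335]) cube([48, 186, 18]);
translate([292, 48, 335]) cube([48, 186, 18]);


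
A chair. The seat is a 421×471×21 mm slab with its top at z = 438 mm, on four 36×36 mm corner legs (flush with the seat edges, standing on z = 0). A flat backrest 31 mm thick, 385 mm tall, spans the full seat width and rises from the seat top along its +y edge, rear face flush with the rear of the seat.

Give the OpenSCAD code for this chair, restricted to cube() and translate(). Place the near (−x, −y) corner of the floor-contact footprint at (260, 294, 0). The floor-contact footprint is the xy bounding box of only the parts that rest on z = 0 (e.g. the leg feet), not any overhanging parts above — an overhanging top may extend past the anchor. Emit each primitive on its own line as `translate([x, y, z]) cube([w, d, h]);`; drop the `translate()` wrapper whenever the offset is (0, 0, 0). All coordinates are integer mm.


translate([260, 294, 417]) cube([421, 471, 21]);
translate([260, 294, 0]) cube([36, 36, 417]);
translate([645, 294, 0]) cube([36, 36, 417]);
translate([260, 729, 0]) cube([36, 36, 417]);
translate([645, 729, 0]) cube([36, 36, 417]);
translate([260, 734, 438]) cube([421, 31, 385]);


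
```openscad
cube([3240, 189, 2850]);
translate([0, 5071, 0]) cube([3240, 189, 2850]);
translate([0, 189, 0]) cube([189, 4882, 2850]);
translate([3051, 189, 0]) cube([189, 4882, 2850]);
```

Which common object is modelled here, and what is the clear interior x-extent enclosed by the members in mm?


A house (or room) frame. The interior width is 2862 mm.

Four 2850 mm walls enclosing a rectangle with no floor or roof — a room or house frame. Outside width is 3240 mm and wall thickness is 189 mm, so the interior width is 3240 − 2 × 189 = 2862 mm.


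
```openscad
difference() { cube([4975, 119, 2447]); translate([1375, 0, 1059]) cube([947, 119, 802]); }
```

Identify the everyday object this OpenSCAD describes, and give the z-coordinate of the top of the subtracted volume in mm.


A wall with a window opening. The window head height is 1861 mm.

A wall with a rectangular opening subtracted — a window. Sill at z = 1059, opening 802 mm tall, so the head is at 1059 + 802 = 1861 mm.


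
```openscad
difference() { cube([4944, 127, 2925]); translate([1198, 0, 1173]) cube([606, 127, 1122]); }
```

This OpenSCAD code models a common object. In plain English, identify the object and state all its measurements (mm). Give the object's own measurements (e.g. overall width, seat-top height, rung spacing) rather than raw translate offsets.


A wall 4944 mm long (x), 127 mm thick (y), 2925 mm tall, with a rectangular window opening cut through it. The opening is 606 mm wide and 1122 mm tall; its sill is at z = 1173 mm and its near (−x) edge is 1198 mm from the wall's −x end. The opening passes through the full wall thickness.


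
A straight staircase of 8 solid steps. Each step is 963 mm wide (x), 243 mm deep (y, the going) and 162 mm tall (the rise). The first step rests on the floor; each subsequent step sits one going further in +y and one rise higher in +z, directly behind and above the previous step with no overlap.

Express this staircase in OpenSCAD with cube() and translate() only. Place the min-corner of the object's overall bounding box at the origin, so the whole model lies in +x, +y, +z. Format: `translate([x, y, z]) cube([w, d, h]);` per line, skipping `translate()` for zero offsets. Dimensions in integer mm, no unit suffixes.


cube([963, 243, 162]);
translate([0, 243, 162]) cube([963, 243, 162]);
translate([0, 486, 324]) cube([963, 243, 162]);
translate([0, 729, 486]) cube([963, 243, 162]);
translate([0, 972, 648]) cube([963, 243, 162]);
translate([0, 1215, 810]) cube([963, 243, 162]);
translate([0, 1458, 972]) cube([963, 243, 162]);
translate([0, 1701, 1134]) cube([963, 243, 162]);


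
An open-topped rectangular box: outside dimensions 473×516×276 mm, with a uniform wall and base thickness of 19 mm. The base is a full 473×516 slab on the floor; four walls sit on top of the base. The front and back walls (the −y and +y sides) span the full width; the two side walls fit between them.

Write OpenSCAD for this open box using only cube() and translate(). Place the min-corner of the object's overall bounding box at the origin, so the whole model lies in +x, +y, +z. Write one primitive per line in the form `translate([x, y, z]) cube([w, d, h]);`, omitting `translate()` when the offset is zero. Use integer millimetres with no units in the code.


cube([473, 516, 19]);
translate([0, 0, 19]) cube([473, 19, 257]);
translate([0, 497, 19]) cube([473, 19, 257]);
translate([0, 19, 19]) cube([19, 478, 257]);
translate([454, 19, 19]) cube([19, 478, 257]);


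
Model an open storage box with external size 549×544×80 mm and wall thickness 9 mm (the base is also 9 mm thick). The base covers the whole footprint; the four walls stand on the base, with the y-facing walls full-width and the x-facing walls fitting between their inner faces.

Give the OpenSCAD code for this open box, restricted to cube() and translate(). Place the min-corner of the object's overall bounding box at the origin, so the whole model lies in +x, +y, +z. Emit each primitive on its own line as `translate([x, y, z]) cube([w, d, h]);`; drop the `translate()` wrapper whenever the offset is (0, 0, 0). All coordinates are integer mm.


cube([549, 544, 9]);
translate([0, 0, 9]) cube([549, 9, 71]);
translate([0, 535, 9]) cube([549, 9, 71]);
translate([0, 9, 9]) cube([9, 526, 71]);
translate([540, 9, 9]) cube([9, 526, 71]);


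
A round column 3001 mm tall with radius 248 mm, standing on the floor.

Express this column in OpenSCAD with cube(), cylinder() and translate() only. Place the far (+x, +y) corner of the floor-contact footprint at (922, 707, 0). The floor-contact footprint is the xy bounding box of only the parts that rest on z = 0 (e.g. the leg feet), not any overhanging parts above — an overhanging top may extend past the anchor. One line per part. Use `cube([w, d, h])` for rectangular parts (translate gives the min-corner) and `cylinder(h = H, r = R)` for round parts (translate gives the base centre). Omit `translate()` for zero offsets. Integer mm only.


translate([674, 459, 0]) cylinder(h = 3001, r = 248);


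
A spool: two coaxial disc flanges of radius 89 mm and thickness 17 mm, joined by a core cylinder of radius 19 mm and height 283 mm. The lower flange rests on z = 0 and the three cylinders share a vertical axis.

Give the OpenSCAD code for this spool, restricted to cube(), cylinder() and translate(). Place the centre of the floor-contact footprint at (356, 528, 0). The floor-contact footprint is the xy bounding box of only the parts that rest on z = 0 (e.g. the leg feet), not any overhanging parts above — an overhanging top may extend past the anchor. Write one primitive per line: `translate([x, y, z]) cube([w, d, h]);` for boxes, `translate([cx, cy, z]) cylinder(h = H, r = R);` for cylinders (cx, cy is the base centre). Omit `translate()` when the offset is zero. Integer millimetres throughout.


translate([356, 528, 0]) cylinder(h = 17, r = 89);
translate([356, 528, 17]) cylinder(h = 283, r = 19);
translate([356, 528, 300]) cylinder(h = 17, r = 89);


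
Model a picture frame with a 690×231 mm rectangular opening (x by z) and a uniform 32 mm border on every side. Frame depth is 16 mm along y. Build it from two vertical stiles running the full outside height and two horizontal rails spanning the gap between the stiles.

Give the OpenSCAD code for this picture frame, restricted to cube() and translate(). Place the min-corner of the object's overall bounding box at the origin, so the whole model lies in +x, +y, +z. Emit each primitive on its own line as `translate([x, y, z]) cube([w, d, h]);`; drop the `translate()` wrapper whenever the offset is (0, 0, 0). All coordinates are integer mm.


cube([32, 16, 295]);
translate([722, 0, 0]) cube([32, 16, 295]);
translate([32, 0, 0]) cube([690, 16, 32]);
translate([32, 0, 263]) cube([690, 16, 32]);


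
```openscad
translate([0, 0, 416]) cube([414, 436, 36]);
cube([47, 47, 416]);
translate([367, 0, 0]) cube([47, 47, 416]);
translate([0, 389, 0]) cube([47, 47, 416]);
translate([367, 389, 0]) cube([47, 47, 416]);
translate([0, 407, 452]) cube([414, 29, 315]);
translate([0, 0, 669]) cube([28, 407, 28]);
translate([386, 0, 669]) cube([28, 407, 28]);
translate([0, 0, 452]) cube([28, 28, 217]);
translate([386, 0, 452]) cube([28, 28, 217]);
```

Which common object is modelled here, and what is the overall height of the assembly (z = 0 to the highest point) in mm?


A chair. The overall height is 767 mm.

A slab on four corner posts with a tall panel at the back — a chair. The seat slab sits at z = 416 with thickness 36, and the 315 mm backrest starts at the seat top, so the overall height is 416 + 36 + 315 = 767 mm.


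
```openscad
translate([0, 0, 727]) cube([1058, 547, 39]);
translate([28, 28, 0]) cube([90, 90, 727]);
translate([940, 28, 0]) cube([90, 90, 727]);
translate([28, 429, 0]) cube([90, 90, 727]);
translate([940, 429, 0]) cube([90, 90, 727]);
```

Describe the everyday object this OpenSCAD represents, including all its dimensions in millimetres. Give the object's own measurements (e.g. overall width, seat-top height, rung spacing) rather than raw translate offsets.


A table: top 1058 mm (x) × 547 mm (y), 39 mm thick, upper face at z = 766 mm, on four 90×90 mm square legs, each inset 28 mm from the nearest pair of top edges from z = 0 to the bottom of the top.


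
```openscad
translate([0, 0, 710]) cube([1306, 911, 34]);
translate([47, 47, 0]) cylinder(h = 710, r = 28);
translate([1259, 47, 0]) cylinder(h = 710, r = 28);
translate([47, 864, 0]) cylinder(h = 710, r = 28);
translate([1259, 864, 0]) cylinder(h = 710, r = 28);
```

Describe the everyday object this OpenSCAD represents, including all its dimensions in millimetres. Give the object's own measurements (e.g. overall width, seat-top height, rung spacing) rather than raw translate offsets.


A table: top 1306 mm (x) × 911 mm (y), 34 mm thick, upper face at z = 744 mm, on four round legs of 56 mm diameter, each leg's bounding box inset 19 mm from the nearest pair of top edges from z = 0 to the bottom of the top.


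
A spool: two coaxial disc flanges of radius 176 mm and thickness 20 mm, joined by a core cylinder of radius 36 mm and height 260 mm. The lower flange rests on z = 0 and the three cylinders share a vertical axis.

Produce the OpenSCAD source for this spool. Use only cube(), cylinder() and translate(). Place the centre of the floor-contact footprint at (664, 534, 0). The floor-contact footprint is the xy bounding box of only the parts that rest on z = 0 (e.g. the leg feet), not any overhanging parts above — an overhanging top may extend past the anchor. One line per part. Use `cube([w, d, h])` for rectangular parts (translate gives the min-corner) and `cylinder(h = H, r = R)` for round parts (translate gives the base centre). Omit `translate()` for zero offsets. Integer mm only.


translate([664, 534, 0]) cylinder(h = 20, r = 176);
translate([664, 534, 20]) cylinder(h = 260, r = 36);
translate([664, 534, 280]) cylinder(h = 20, r = 176);


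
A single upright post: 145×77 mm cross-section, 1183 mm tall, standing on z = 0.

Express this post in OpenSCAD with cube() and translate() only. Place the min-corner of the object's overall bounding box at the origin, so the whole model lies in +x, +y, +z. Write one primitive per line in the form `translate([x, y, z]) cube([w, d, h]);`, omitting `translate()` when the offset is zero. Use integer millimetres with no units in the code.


cube([145, 77, 1183]);


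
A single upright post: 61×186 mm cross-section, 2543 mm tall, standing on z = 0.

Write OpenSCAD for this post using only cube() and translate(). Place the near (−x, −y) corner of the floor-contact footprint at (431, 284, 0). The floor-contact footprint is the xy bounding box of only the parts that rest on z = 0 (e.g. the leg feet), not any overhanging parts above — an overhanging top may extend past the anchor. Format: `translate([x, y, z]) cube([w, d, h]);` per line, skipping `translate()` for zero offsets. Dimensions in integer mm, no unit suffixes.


translate([431, 284, 0]) cube([61, 186, 2543]);


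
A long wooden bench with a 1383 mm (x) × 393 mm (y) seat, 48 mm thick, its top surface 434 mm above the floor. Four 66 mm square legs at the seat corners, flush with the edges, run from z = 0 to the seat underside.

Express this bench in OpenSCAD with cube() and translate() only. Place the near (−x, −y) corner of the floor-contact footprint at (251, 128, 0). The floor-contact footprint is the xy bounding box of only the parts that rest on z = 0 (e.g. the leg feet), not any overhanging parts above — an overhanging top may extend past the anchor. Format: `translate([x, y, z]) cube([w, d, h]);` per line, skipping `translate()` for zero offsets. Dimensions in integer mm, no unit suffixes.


translate([251, 128, 386]) cube([1383, 393, 48]);
translate([251, 128, 0]) cube([66, 66, 386]);
translate([251, 455, 0]) cube([66, 66, 386]);
translate([1568, 128, 0]) cube([66, 66, 386]);
translate([1568, 455, 0]) cube([66, 66, 386]);


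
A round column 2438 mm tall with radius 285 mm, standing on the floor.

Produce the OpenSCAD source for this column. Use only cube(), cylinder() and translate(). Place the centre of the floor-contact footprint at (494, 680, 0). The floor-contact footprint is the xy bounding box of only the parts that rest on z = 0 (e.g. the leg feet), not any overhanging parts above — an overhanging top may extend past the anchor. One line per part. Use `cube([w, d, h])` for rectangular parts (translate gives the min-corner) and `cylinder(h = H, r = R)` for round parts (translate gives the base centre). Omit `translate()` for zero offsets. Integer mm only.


translate([494, 680, 0]) cylinder(h = 2438, r = 285);


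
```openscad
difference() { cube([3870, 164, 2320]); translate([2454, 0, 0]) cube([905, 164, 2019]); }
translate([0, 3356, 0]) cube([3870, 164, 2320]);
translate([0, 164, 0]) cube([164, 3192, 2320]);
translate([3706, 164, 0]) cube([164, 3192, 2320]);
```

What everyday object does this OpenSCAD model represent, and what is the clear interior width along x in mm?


A single room. The interior width is 3542 mm.

Four walls enclosing a rectangle with a door in the front wall — a room. Outside width 3870 minus two 164 mm walls gives 3542 mm.


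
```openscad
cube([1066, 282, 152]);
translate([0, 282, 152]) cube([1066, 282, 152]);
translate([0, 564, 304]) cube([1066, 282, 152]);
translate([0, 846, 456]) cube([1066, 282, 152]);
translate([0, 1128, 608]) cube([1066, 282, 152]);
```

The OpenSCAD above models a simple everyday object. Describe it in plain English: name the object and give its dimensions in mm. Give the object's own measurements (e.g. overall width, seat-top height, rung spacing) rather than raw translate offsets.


A straight staircase of 5 solid steps. Each step is 1066 mm wide (x), 282 mm deep (y, the going) and 152 mm tall (the rise). The first step rests on the floor; each subsequent step sits one going further in +y and one rise higher in +z, directly behind and above the previous step with no overlap.


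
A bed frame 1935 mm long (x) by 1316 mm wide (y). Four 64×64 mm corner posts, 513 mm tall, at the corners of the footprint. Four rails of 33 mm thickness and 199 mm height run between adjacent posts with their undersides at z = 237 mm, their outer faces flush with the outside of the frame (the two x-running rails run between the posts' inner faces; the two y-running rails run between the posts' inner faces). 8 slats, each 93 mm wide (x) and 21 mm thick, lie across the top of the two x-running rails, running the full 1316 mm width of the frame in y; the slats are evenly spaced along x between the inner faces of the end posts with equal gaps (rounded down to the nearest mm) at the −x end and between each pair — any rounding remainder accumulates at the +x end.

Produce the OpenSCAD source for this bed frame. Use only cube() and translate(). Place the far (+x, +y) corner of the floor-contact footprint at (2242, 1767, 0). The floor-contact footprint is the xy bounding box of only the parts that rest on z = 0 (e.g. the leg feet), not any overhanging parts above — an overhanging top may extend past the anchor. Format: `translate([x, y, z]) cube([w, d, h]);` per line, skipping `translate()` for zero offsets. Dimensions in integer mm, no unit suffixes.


translate([307, 451, 0]) cube([64, 64, 513]);
translate([307, 1703, 0]) cube([64, 64, 513]);
translate([2178, 451, 0]) cube([64, 64, 513]);
translate([2178, 1703, 0]) cube([64, 64, 513]);
translate([371, 451, 237]) cube([1807, 33, 199]);
translate([371, 1734, 237]) cube([1807, 33, 199]);
translate([307, 515, 237]) cube([33, 1188, 199]);
translate([2209, 515, 237]) cube([33, 1188, 199]);
translate([489, 451, 436]) cube([93, 1316, 21]);
translate([700, 451, 436]) cube([93, 1316, 21]);
translate([911, 451, 436]) cube([93, 1316, 21]);
translate([1122, 451, 436]) cube([93, 1316, 21]);
translate([1333, 451, 436]) cube([93, 1316, 21]);
translate([1544, 451, 436]) cube([93, 1316, 21]);
translate([1755, 451, 436]) cube([93, 1316, 21]);
translate([1966, 451, 436]) cube([93, 1316, 21]);


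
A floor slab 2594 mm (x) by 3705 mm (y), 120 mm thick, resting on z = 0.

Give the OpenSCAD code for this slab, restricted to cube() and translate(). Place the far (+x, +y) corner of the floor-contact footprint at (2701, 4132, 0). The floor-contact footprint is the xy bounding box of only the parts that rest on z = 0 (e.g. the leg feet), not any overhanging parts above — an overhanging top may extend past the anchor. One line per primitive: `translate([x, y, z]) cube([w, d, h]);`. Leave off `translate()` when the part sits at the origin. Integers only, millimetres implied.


translate([107, 427, 0]) cube([2594, 3705, 120]);


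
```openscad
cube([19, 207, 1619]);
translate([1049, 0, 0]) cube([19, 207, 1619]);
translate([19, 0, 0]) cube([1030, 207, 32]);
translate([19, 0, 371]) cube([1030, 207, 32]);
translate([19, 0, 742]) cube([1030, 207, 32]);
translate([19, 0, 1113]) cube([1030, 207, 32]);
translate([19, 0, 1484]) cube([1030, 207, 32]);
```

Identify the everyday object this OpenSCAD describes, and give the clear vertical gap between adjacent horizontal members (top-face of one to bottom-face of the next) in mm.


A bookshelf. The clear shelf gap is 339 mm.

Two tall side panels with 5 horizontal boards between them — a bookshelf. The first two shelf undersides are at z = 0 and z = 371; with shelf thickness 32, the clear gap is 371 − 0 − 32 = 339 mm.


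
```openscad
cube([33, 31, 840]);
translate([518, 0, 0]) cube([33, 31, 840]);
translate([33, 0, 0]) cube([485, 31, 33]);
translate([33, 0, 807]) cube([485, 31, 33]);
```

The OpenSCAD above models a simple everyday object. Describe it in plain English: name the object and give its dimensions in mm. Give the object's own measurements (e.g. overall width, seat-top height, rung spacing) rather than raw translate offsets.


A rectangular picture frame lying in the x–z plane (depth along y). The opening is 485 mm wide (x) by 774 mm tall (z), surrounded by a border 33 mm wide on all four sides. The frame is 31 mm deep and is made of two full-height vertical stiles with two horizontal rails fitted between them.


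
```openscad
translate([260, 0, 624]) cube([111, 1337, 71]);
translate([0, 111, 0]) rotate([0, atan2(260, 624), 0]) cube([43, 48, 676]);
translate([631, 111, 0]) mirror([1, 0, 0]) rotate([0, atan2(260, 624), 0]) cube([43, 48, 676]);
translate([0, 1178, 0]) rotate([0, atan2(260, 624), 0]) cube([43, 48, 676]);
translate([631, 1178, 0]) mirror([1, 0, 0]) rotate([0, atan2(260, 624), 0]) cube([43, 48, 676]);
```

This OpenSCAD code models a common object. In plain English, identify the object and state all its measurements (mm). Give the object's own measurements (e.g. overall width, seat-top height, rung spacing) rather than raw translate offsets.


A sawhorse. A 111×1337×71 mm beam (x, y, z) sits on two A-frame leg pairs. Each pair is two raked legs of 43×48 mm section (48 mm along y) splaying symmetrically in x. Each leg rises 624 mm vertically over 260 mm of horizontal reach and is 676 mm long along its own axis. Every leg's outer bottom edge rests on the floor and its outer top edge meets a bottom edge of the beam — the left legs (tilting toward +x) meet the beam's −x bottom edge, the right legs (their mirror images, tilting toward −x) meet its +x bottom edge — so the leg tops tuck under the beam, the beam's underside is 624 mm above the floor, and the feet are 631 mm apart outside-to-outside with the beam centred between them. The two leg pairs are set in 111 mm from either end of the beam.
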